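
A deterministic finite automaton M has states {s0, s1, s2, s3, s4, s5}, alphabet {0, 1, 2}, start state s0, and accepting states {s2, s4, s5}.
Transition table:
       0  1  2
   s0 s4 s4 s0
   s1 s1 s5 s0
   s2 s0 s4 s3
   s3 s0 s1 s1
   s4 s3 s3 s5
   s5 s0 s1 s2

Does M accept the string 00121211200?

s0 --0--> s4
s4 --0--> s3
s3 --1--> s1
s1 --2--> s0
s0 --1--> s4
s4 --2--> s5
s5 --1--> s1
s1 --1--> s5
s5 --2--> s2
s2 --0--> s0
s0 --0--> s4
End in state s4, which is an accepting state.

accepted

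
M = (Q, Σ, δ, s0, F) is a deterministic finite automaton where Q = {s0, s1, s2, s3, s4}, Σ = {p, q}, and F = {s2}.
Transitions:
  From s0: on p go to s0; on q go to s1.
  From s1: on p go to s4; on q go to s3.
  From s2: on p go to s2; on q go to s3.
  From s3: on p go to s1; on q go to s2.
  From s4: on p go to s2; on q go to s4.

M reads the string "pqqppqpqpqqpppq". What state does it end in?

s0 --p--> s0
s0 --q--> s1
s1 --q--> s3
s3 --p--> s1
s1 --p--> s4
s4 --q--> s4
s4 --p--> s2
s2 --q--> s3
s3 --p--> s1
s1 --q--> s3
s3 --q--> s2
s2 --p--> s2
s2 --p--> s2
s2 --p--> s2
s2 --q--> s3

s3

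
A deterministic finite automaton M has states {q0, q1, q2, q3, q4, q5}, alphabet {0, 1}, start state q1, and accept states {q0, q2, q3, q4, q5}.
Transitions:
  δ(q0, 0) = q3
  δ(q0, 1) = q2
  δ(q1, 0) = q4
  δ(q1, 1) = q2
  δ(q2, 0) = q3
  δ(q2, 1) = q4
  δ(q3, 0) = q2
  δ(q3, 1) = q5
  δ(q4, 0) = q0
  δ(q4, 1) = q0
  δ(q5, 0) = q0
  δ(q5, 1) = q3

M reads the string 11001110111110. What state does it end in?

q0

q1 --1--> q2
q2 --1--> q4
q4 --0--> q0
q0 --0--> q3
q3 --1--> q5
q5 --1--> q3
q3 --1--> q5
q5 --0--> q0
q0 --1--> q2
q2 --1--> q4
q4 --1--> q0
q0 --1--> q2
q2 --1--> q4
q4 --0--> q0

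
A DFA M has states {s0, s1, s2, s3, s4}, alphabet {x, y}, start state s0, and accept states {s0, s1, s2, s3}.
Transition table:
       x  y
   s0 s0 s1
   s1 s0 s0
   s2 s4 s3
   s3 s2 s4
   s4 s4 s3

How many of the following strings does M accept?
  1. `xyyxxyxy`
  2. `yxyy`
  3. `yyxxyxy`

3

`xyyxxyxy`: accepted
`yxyy`: accepted
`yyxxyxy`: accepted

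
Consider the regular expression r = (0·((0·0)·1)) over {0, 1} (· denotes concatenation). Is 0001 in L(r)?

yes

Split as 0·001: 0 matches 0 and ((0·0)·1) matches 001.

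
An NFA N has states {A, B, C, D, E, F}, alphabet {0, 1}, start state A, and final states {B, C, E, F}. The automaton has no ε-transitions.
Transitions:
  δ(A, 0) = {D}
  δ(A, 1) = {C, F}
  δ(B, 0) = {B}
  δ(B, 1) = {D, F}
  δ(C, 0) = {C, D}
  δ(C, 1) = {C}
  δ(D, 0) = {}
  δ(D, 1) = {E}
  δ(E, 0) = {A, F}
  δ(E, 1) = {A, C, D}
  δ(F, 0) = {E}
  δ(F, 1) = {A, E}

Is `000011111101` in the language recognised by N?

rejected

Start: {A}
read 0: {D}
read 0: {}
The reachable set is empty and stays empty for the remaining 10 symbols.
Reachable ∩ accepting = {} — empty.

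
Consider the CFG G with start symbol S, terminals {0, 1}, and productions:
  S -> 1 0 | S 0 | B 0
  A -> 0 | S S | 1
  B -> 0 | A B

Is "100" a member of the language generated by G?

S ⇒ S0 ⇒ 100

yes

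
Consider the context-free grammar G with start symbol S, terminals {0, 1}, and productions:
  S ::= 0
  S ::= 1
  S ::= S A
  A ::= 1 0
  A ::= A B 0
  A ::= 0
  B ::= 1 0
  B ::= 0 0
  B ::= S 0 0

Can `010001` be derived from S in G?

no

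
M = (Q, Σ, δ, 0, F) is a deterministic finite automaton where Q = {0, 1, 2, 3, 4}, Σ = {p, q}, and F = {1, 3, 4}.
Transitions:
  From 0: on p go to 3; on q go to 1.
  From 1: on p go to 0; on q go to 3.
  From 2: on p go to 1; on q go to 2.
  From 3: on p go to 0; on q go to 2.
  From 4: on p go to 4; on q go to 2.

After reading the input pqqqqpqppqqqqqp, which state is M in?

1

0 --p--> 3
3 --q--> 2
2 --q--> 2
2 --q--> 2
2 --q--> 2
2 --p--> 1
1 --q--> 3
3 --p--> 0
0 --p--> 3
3 --q--> 2
2 --q--> 2
2 --q--> 2
2 --q--> 2
2 --q--> 2
2 --p--> 1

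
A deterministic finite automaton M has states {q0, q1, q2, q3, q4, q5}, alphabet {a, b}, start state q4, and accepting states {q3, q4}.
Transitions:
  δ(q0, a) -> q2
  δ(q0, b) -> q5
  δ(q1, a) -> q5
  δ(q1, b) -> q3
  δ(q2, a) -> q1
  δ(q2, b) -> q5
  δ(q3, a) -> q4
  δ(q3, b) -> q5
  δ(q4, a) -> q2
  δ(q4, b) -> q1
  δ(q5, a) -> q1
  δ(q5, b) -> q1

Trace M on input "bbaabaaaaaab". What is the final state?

q1

q4 --b--> q1
q1 --b--> q3
q3 --a--> q4
q4 --a--> q2
q2 --b--> q5
q5 --a--> q1
q1 --a--> q5
q5 --a--> q1
q1 --a--> q5
q5 --a--> q1
q1 --a--> q5
q5 --b--> q1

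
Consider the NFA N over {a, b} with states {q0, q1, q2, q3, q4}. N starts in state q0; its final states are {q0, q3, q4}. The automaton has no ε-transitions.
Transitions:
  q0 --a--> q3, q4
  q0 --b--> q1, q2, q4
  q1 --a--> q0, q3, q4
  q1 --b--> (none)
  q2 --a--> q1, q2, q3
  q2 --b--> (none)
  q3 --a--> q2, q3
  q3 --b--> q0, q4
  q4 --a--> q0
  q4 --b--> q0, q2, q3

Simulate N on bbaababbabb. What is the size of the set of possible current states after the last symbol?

5

Start: {q0}
read b: {q1, q2, q4}
read b: {q0, q2, q3}
read a: {q1, q2, q3, q4}
read a: {q0, q1, q2, q3, q4}
read b: {q0, q1, q2, q3, q4}
read a: {q0, q1, q2, q3, q4}
read b: {q0, q1, q2, q3, q4}
read b: {q0, q1, q2, q3, q4}
read a: {q0, q1, q2, q3, q4}
read b: {q0, q1, q2, q3, q4}
read b: {q0, q1, q2, q3, q4}
Final reachable set {q0, q1, q2, q3, q4} has 5 states.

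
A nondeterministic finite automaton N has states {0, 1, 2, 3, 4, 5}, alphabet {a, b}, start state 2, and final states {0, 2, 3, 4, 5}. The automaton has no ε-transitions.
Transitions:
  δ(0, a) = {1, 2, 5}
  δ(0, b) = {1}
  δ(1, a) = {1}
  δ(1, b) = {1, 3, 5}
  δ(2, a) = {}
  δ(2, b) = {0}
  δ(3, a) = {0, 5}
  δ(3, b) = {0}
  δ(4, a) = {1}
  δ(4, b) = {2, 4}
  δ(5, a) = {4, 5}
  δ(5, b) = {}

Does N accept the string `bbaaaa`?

Start: {2}
read b: {0}
read b: {1}
read a: {1}
read a: {1}
read a: {1}
read a: {1}
Reachable ∩ accepting = {} — empty.

rejected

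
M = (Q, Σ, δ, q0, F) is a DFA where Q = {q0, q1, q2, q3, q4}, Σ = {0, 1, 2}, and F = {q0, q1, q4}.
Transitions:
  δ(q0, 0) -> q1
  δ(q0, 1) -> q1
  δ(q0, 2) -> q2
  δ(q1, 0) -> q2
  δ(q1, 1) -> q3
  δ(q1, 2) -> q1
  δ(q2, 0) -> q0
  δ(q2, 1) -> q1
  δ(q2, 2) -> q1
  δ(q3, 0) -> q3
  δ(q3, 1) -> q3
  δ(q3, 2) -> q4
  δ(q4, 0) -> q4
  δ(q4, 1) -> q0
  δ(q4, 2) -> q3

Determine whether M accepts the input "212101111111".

rejected

q0 --2--> q2
q2 --1--> q1
q1 --2--> q1
q1 --1--> q3
q3 --0--> q3
q3 --1--> q3
q3 --1--> q3
q3 --1--> q3
q3 --1--> q3
q3 --1--> q3
q3 --1--> q3
q3 --1--> q3
End in state q3, which is not an accepting state.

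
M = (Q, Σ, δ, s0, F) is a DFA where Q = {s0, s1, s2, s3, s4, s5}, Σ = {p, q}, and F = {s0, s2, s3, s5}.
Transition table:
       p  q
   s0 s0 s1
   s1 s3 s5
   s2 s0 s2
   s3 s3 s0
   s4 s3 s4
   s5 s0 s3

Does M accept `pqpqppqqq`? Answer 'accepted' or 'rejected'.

s0 --p--> s0
s0 --q--> s1
s1 --p--> s3
s3 --q--> s0
s0 --p--> s0
s0 --p--> s0
s0 --q--> s1
s1 --q--> s5
s5 --q--> s3
End in state s3, which is an accepting state.

accepted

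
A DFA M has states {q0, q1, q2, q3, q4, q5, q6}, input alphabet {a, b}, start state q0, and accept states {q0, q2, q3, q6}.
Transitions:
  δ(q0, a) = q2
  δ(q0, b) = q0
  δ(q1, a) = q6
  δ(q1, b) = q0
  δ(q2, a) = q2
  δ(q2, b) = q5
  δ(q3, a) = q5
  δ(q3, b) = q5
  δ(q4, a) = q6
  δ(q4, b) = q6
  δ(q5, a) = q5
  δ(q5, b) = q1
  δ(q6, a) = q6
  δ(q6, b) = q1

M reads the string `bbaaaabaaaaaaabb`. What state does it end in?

q0 --b--> q0
q0 --b--> q0
q0 --a--> q2
q2 --a--> q2
q2 --a--> q2
q2 --a--> q2
q2 --b--> q5
q5 --a--> q5
q5 --a--> q5
q5 --a--> q5
q5 --a--> q5
q5 --a--> q5
q5 --a--> q5
q5 --a--> q5
q5 --b--> q1
q1 --b--> q0

q0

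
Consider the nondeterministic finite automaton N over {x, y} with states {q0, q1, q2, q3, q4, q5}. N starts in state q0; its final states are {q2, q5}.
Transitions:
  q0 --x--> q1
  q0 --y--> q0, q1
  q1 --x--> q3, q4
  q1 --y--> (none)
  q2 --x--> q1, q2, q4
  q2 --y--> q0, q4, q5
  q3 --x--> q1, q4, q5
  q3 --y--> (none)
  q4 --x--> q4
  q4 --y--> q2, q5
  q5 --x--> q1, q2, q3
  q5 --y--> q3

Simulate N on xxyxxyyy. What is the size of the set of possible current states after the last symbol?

6

Start: {q0}
read x: {q1}
read x: {q3, q4}
read y: {q2, q5}
read x: {q1, q2, q3, q4}
read x: {q1, q2, q3, q4, q5}
read y: {q0, q2, q3, q4, q5}
read y: {q0, q1, q2, q3, q4, q5}
read y: {q0, q1, q2, q3, q4, q5}
Final reachable set {q0, q1, q2, q3, q4, q5} has 6 states.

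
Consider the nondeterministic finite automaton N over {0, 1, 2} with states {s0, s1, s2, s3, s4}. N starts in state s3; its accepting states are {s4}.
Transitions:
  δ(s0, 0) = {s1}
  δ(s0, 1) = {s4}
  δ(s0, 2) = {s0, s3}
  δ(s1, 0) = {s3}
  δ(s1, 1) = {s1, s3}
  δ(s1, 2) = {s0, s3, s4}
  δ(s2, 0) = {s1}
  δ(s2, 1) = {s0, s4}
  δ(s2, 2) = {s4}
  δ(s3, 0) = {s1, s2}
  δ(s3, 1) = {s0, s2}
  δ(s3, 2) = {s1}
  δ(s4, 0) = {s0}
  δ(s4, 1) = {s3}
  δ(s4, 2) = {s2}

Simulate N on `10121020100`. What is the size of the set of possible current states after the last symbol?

3

Start: {s3}
read 1: {s0, s2}
read 0: {s1}
read 1: {s1, s3}
read 2: {s0, s1, s3, s4}
read 1: {s0, s1, s2, s3, s4}
read 0: {s0, s1, s2, s3}
read 2: {s0, s1, s3, s4}
read 0: {s0, s1, s2, s3}
read 1: {s0, s1, s2, s3, s4}
read 0: {s0, s1, s2, s3}
read 0: {s1, s2, s3}
Final reachable set {s1, s2, s3} has 3 states.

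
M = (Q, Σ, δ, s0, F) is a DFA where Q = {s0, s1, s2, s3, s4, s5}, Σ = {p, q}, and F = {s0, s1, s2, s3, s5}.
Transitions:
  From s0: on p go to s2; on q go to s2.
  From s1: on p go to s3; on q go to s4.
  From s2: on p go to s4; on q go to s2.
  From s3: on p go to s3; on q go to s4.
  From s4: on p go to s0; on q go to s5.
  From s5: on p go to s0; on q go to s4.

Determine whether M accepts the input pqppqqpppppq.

s0 --p--> s2
s2 --q--> s2
s2 --p--> s4
s4 --p--> s0
s0 --q--> s2
s2 --q--> s2
s2 --p--> s4
s4 --p--> s0
s0 --p--> s2
s2 --p--> s4
s4 --p--> s0
s0 --q--> s2
End in state s2, which is an accepting state.

accepted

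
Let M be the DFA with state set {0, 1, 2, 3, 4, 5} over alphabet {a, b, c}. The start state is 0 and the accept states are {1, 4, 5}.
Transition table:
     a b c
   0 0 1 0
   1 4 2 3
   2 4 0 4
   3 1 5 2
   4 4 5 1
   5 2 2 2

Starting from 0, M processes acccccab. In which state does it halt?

0 --a--> 0
0 --c--> 0
0 --c--> 0
0 --c--> 0
0 --c--> 0
0 --c--> 0
0 --a--> 0
0 --b--> 1

1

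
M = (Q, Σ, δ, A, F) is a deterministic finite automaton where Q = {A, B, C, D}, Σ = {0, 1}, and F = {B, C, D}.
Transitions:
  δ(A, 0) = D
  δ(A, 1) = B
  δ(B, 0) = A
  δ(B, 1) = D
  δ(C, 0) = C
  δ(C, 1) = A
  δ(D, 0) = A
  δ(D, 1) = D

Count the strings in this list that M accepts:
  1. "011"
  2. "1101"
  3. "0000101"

3

"011": accepted
"1101": accepted
"0000101": accepted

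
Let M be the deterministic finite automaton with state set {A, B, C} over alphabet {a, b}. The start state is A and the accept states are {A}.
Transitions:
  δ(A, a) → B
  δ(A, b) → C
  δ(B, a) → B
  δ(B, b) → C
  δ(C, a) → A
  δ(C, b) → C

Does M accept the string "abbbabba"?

A --a--> B
B --b--> C
C --b--> C
C --b--> C
C --a--> A
A --b--> C
C --b--> C
C --a--> A
End in state A, which is an accepting state.

accepted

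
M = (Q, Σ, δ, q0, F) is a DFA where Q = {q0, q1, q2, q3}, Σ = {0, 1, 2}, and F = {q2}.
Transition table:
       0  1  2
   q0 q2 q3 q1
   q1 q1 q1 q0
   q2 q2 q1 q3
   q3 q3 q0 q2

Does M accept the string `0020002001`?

q0 --0--> q2
q2 --0--> q2
q2 --2--> q3
q3 --0--> q3
q3 --0--> q3
q3 --0--> q3
q3 --2--> q2
q2 --0--> q2
q2 --0--> q2
q2 --1--> q1
End in state q1, which is not an accepting state.

rejected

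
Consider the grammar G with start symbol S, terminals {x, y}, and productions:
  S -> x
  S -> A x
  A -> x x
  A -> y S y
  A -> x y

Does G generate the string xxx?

S ⇒ Ax ⇒ xxx

yes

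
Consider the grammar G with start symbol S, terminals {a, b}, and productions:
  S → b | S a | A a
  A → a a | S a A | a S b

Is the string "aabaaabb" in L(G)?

no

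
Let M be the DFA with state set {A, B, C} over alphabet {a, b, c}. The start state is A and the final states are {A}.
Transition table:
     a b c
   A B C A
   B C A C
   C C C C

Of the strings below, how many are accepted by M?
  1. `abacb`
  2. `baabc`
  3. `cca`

`abacb`: rejected
`baabc`: rejected
`cca`: rejected

0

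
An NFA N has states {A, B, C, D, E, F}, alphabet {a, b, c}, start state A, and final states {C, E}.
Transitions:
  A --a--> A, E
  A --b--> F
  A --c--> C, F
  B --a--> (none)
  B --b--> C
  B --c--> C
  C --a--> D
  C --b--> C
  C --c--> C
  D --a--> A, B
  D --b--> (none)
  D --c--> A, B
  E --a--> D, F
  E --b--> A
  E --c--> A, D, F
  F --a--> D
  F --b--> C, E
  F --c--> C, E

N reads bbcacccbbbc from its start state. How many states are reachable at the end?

Start: {A}
read b: {F}
read b: {C, E}
read c: {A, C, D, F}
read a: {A, B, D, E}
read c: {A, B, C, D, F}
read c: {A, B, C, E, F}
read c: {A, C, D, E, F}
read b: {A, C, E, F}
read b: {A, C, E, F}
read b: {A, C, E, F}
read c: {A, C, D, E, F}
Final reachable set {A, C, D, E, F} has 5 states.

5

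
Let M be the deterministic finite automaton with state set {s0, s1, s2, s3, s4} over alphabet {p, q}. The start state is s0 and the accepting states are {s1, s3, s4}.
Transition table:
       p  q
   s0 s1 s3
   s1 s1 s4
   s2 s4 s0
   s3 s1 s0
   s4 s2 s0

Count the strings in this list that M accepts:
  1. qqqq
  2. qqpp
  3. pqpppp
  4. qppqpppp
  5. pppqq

3

qqqq: rejected
qqpp: accepted
pqpppp: accepted
qppqpppp: accepted
pppqq: rejected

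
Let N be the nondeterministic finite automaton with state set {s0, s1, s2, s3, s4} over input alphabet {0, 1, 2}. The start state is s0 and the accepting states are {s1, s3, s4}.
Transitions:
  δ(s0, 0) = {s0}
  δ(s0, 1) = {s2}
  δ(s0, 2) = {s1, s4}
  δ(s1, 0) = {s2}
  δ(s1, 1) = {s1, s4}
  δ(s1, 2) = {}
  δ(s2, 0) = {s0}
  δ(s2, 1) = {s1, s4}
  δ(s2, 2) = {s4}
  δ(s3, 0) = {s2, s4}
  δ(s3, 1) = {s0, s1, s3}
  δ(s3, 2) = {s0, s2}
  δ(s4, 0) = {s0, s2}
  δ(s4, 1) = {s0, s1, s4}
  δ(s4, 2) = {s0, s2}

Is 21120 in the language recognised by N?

Start: {s0}
read 2: {s1, s4}
read 1: {s0, s1, s4}
read 1: {s0, s1, s2, s4}
read 2: {s0, s1, s2, s4}
read 0: {s0, s2}
Reachable ∩ accepting = {} — empty.

rejected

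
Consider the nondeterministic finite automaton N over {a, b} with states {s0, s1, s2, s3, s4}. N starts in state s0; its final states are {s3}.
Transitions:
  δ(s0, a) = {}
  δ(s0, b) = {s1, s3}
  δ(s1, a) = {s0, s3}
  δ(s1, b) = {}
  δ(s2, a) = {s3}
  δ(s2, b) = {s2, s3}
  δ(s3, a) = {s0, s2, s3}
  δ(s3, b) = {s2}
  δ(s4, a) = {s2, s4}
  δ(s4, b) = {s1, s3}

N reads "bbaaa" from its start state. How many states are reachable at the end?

Start: {s0}
read b: {s1, s3}
read b: {s2}
read a: {s3}
read a: {s0, s2, s3}
read a: {s0, s2, s3}
Final reachable set {s0, s2, s3} has 3 states.

3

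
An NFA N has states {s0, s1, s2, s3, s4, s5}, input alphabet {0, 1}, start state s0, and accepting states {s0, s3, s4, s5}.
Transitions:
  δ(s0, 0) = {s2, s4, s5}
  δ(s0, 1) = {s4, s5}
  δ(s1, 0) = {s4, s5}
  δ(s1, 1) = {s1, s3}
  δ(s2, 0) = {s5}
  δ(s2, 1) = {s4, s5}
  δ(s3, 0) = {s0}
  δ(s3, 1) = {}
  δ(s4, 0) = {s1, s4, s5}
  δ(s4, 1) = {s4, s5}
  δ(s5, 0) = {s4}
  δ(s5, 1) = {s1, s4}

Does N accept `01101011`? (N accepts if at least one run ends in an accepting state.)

accepted

Start: {s0}
read 0: {s2, s4, s5}
read 1: {s1, s4, s5}
read 1: {s1, s3, s4, s5}
read 0: {s0, s1, s4, s5}
read 1: {s1, s3, s4, s5}
read 0: {s0, s1, s4, s5}
read 1: {s1, s3, s4, s5}
read 1: {s1, s3, s4, s5}
Reachable ∩ accepting = {s3, s4, s5} — nonempty.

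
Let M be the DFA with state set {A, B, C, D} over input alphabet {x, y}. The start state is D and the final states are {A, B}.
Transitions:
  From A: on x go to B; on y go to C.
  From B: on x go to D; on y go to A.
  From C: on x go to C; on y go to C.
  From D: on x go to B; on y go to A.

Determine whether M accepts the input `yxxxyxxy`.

accepted

D --y--> A
A --x--> B
B --x--> D
D --x--> B
B --y--> A
A --x--> B
B --x--> D
D --y--> A
End in state A, which is an accepting state.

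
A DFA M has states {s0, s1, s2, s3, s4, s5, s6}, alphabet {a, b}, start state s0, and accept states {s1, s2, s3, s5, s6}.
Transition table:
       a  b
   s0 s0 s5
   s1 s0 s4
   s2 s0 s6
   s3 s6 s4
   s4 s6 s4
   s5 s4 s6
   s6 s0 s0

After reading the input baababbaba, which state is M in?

s4

s0 --b--> s5
s5 --a--> s4
s4 --a--> s6
s6 --b--> s0
s0 --a--> s0
s0 --b--> s5
s5 --b--> s6
s6 --a--> s0
s0 --b--> s5
s5 --a--> s4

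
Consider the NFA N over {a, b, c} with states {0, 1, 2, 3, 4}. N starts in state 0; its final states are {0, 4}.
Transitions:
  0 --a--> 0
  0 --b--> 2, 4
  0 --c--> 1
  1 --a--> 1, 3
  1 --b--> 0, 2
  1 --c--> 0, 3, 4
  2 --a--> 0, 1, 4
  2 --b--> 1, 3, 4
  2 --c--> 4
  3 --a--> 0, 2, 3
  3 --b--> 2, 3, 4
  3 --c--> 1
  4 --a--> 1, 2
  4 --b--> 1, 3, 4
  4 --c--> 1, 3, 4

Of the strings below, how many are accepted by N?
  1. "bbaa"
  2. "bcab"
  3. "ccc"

3

"bbaa": accepted
"bcab": accepted
"ccc": accepted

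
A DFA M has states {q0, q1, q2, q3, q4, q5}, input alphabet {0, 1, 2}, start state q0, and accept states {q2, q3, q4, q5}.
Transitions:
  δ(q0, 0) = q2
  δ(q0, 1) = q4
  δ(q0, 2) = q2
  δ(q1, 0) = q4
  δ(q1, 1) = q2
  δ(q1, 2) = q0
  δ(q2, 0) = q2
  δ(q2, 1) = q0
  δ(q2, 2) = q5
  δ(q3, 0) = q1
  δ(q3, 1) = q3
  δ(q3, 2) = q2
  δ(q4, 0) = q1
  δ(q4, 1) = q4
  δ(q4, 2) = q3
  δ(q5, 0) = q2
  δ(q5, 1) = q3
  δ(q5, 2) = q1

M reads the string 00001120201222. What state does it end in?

q1

q0 --0--> q2
q2 --0--> q2
q2 --0--> q2
q2 --0--> q2
q2 --1--> q0
q0 --1--> q4
q4 --2--> q3
q3 --0--> q1
q1 --2--> q0
q0 --0--> q2
q2 --1--> q0
q0 --2--> q2
q2 --2--> q5
q5 --2--> q1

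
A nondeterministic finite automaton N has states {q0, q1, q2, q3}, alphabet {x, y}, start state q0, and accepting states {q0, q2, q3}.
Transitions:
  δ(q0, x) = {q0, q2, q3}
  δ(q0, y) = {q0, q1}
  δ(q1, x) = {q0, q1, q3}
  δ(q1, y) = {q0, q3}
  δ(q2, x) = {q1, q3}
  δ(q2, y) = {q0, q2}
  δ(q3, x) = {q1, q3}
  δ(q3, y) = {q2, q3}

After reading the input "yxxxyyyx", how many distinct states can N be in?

Start: {q0}
read y: {q0, q1}
read x: {q0, q1, q2, q3}
read x: {q0, q1, q2, q3}
read x: {q0, q1, q2, q3}
read y: {q0, q1, q2, q3}
read y: {q0, q1, q2, q3}
read y: {q0, q1, q2, q3}
read x: {q0, q1, q2, q3}
Final reachable set {q0, q1, q2, q3} has 4 states.

4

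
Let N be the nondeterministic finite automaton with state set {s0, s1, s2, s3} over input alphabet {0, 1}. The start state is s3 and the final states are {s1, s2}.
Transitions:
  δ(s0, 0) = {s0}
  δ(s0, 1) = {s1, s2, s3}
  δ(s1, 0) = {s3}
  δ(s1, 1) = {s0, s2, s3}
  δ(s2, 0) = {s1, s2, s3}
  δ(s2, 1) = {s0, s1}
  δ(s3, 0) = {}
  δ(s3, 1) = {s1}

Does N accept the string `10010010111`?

Start: {s3}
read 1: {s1}
read 0: {s3}
read 0: {}
The reachable set is empty and stays empty for the remaining 8 symbols.
Reachable ∩ accepting = {} — empty.

rejected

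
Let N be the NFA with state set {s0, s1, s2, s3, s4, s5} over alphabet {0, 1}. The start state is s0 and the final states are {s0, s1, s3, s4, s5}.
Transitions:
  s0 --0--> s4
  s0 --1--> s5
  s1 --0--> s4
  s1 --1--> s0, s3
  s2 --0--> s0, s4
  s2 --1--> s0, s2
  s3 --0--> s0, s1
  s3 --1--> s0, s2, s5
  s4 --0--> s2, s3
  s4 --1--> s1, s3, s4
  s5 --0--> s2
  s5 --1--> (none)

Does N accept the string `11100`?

rejected

Start: {s0}
read 1: {s5}
read 1: {}
The reachable set is empty and stays empty for the remaining 3 symbols.
Reachable ∩ accepting = {} — empty.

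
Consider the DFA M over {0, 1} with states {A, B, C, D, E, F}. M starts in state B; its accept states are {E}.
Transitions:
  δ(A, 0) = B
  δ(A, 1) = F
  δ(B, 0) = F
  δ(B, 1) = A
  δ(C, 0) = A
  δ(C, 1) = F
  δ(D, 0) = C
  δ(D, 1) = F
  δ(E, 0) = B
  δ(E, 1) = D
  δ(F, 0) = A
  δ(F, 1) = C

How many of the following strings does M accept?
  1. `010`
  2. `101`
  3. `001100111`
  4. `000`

0

`010`: rejected
`101`: rejected
`001100111`: rejected
`000`: rejected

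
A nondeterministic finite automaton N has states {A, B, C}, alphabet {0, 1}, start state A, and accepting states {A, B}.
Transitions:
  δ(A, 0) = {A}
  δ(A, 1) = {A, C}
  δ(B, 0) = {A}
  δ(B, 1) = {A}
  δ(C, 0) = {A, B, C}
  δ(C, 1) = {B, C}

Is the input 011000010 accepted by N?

accepted

Start: {A}
read 0: {A}
read 1: {A, C}
read 1: {A, B, C}
read 0: {A, B, C}
read 0: {A, B, C}
read 0: {A, B, C}
read 0: {A, B, C}
read 1: {A, B, C}
read 0: {A, B, C}
Reachable ∩ accepting = {A, B} — nonempty.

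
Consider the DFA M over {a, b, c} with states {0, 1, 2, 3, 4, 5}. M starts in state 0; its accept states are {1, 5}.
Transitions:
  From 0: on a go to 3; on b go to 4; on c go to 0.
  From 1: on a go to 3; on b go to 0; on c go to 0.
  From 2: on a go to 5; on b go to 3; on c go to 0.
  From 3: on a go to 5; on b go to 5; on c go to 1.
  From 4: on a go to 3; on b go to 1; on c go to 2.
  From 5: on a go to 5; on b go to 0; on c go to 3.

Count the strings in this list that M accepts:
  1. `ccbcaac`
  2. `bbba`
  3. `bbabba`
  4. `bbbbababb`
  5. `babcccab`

`ccbcaac`: rejected
`bbba`: rejected
`bbabba`: rejected
`bbbbababb`: rejected
`babcccab`: accepted

1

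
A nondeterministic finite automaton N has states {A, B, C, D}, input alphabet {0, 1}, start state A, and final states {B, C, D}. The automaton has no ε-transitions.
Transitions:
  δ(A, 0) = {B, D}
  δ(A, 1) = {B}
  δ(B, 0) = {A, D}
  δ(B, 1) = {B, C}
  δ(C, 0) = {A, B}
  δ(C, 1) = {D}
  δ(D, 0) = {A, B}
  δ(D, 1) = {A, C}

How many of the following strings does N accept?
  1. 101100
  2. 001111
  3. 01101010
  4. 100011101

4

101100: accepted
001111: accepted
01101010: accepted
100011101: accepted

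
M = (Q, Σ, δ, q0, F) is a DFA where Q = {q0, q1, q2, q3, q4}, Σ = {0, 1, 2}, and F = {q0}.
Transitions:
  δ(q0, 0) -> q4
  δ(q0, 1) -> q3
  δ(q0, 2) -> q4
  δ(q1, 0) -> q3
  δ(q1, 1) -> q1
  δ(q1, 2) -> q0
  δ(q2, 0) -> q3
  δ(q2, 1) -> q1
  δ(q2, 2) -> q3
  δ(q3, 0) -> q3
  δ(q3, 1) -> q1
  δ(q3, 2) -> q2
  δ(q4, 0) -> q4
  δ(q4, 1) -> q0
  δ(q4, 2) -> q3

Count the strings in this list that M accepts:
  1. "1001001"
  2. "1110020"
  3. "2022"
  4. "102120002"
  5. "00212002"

0

"1001001": rejected
"1110020": rejected
"2022": rejected
"102120002": rejected
"00212002": rejected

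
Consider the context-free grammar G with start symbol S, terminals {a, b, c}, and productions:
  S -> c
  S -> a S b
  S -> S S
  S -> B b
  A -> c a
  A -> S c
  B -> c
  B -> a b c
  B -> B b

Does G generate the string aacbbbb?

yes

S ⇒ aSb ⇒ aaSbb ⇒ aaBbbb ⇒ aaBbbbb ⇒ aacbbbb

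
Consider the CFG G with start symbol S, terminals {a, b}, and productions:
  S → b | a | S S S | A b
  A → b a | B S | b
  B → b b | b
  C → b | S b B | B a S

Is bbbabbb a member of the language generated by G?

yes

S ⇒ Ab ⇒ BSb ⇒ bbSb ⇒ bbSSSb ⇒ bbbSSb ⇒ bbbaSb ⇒ bbbaAbb ⇒ bbbabbb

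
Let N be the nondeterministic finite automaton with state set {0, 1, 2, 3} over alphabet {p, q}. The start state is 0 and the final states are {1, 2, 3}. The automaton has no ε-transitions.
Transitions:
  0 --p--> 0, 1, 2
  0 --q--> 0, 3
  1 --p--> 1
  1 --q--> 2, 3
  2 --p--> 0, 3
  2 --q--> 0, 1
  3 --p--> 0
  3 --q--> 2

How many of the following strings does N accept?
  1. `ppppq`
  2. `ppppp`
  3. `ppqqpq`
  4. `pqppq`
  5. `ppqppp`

`ppppq`: accepted
`ppppp`: accepted
`ppqqpq`: accepted
`pqppq`: accepted
`ppqppp`: accepted

5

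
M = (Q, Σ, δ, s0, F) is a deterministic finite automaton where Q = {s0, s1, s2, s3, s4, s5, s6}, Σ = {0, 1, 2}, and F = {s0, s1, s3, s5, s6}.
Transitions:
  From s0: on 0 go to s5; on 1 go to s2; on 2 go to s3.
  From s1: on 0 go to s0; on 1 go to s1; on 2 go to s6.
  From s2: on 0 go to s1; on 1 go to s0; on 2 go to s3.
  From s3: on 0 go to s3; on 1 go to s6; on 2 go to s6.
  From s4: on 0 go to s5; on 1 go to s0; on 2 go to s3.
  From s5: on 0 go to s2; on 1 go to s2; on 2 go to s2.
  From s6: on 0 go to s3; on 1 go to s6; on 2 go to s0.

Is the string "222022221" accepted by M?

s0 --2--> s3
s3 --2--> s6
s6 --2--> s0
s0 --0--> s5
s5 --2--> s2
s2 --2--> s3
s3 --2--> s6
s6 --2--> s0
s0 --1--> s2
End in state s2, which is not an accepting state.

rejected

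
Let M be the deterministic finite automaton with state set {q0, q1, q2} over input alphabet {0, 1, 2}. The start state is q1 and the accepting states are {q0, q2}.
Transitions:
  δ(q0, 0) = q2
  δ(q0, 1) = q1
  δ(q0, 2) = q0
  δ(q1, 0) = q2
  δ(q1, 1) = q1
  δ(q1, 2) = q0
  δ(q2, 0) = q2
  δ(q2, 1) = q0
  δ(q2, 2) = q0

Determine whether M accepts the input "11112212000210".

q1 --1--> q1
q1 --1--> q1
q1 --1--> q1
q1 --1--> q1
q1 --2--> q0
q0 --2--> q0
q0 --1--> q1
q1 --2--> q0
q0 --0--> q2
q2 --0--> q2
q2 --0--> q2
q2 --2--> q0
q0 --1--> q1
q1 --0--> q2
End in state q2, which is an accepting state.

accepted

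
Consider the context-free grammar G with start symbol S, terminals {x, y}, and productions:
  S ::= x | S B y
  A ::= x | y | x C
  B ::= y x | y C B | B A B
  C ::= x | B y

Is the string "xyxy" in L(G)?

yes

S ⇒ SBy ⇒ xBy ⇒ xyxy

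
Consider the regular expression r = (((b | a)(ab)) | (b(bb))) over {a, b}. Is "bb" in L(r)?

Neither ((b|a)(ab)) nor (b(bb)) matches bb.

no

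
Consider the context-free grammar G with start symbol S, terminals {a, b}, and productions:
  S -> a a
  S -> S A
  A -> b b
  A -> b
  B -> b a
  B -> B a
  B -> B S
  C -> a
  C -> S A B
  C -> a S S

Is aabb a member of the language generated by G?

yes

S ⇒ SA ⇒ aaA ⇒ aabb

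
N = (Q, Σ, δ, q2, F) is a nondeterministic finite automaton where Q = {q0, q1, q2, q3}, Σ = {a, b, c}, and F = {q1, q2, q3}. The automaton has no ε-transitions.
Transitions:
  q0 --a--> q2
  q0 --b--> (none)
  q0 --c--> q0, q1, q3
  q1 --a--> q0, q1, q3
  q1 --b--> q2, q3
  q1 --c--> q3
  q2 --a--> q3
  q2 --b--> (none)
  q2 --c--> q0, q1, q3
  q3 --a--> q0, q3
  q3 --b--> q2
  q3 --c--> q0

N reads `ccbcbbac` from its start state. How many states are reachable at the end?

Start: {q2}
read c: {q0, q1, q3}
read c: {q0, q1, q3}
read b: {q2, q3}
read c: {q0, q1, q3}
read b: {q2, q3}
read b: {q2}
read a: {q3}
read c: {q0}
Final reachable set {q0} has 1 state.

1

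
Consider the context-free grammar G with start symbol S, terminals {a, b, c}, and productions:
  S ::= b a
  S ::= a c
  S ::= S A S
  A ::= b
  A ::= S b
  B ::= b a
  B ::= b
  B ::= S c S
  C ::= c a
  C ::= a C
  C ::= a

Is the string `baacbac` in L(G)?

yes

S ⇒ SAS ⇒ baAS ⇒ baSbS ⇒ baacbS ⇒ baacbac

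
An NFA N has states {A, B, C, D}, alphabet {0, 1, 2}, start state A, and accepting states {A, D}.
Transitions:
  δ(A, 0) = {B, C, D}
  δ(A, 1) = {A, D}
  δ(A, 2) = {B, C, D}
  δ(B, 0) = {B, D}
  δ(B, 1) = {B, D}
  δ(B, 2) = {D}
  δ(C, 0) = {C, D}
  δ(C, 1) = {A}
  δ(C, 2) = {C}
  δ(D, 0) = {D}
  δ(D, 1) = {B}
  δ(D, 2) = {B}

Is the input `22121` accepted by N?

Start: {A}
read 2: {B, C, D}
read 2: {B, C, D}
read 1: {A, B, D}
read 2: {B, C, D}
read 1: {A, B, D}
Reachable ∩ accepting = {A, D} — nonempty.

accepted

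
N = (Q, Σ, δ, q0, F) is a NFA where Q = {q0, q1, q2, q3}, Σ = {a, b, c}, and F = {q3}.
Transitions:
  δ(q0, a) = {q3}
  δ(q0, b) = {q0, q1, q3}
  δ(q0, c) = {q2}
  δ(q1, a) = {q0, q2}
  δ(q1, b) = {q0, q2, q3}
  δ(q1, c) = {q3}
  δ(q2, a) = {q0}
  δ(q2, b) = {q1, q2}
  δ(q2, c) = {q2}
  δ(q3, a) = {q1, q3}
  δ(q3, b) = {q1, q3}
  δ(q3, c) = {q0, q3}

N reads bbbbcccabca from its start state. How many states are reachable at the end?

3

Start: {q0}
read b: {q0, q1, q3}
read b: {q0, q1, q2, q3}
read b: {q0, q1, q2, q3}
read b: {q0, q1, q2, q3}
read c: {q0, q2, q3}
read c: {q0, q2, q3}
read c: {q0, q2, q3}
read a: {q0, q1, q3}
read b: {q0, q1, q2, q3}
read c: {q0, q2, q3}
read a: {q0, q1, q3}
Final reachable set {q0, q1, q3} has 3 states.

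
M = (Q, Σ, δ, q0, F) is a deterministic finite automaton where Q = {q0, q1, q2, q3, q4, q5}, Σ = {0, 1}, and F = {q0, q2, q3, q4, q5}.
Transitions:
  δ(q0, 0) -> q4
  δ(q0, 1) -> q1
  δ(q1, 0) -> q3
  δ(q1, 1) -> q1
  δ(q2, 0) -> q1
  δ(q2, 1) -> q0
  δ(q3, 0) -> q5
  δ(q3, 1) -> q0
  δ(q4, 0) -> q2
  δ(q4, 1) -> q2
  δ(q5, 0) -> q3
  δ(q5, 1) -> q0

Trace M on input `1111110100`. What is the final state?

q2

q0 --1--> q1
q1 --1--> q1
q1 --1--> q1
q1 --1--> q1
q1 --1--> q1
q1 --1--> q1
q1 --0--> q3
q3 --1--> q0
q0 --0--> q4
q4 --0--> q2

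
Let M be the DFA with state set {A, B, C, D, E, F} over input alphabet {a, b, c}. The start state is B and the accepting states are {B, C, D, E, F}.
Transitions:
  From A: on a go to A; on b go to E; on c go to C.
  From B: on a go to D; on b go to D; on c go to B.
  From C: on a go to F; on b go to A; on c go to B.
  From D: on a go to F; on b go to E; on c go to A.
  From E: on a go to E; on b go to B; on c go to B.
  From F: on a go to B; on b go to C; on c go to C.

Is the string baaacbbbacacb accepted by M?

rejected

B --b--> D
D --a--> F
F --a--> B
B --a--> D
D --c--> A
A --b--> E
E --b--> B
B --b--> D
D --a--> F
F --c--> C
C --a--> F
F --c--> C
C --b--> A
End in state A, which is not an accepting state.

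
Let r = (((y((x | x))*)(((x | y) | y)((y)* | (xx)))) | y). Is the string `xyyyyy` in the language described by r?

Neither ((y((x|x))*)(((x|y)|y)((y)*|(xx)))) nor y matches xyyyyy.

no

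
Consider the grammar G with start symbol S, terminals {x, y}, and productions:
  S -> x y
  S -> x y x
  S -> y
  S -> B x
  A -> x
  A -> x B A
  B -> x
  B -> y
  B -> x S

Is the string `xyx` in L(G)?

yes

S ⇒ xyx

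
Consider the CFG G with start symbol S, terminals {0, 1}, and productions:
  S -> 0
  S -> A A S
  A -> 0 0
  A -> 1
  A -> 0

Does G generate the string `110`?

yes

S ⇒ AAS ⇒ 1AS ⇒ 11S ⇒ 110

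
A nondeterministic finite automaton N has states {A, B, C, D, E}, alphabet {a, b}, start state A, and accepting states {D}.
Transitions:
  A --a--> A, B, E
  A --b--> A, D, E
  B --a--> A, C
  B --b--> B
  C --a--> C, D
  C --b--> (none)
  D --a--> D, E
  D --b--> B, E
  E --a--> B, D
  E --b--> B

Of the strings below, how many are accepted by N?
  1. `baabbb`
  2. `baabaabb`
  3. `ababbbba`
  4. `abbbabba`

4

`baabbb`: accepted
`baabaabb`: accepted
`ababbbba`: accepted
`abbbabba`: accepted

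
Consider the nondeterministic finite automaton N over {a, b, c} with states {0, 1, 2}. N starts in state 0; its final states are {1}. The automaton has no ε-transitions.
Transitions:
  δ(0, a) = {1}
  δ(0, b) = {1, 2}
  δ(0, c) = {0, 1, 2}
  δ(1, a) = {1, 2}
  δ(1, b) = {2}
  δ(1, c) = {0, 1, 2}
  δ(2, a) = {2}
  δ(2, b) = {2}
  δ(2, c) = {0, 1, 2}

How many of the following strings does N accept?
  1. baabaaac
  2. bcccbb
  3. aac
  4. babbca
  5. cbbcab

3

baabaaac: accepted
bcccbb: rejected
aac: accepted
babbca: accepted
cbbcab: rejected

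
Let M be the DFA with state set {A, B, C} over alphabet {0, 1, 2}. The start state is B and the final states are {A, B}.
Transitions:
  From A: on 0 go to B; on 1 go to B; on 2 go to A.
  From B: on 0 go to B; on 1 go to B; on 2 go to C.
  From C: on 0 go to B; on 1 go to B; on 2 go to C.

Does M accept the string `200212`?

rejected

B --2--> C
C --0--> B
B --0--> B
B --2--> C
C --1--> B
B --2--> C
End in state C, which is not an accepting state.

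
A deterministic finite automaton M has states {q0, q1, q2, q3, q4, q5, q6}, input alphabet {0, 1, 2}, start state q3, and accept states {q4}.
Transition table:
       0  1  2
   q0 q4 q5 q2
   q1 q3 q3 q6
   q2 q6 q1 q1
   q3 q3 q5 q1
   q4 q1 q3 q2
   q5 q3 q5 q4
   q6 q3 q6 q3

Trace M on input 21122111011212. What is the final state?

q3 --2--> q1
q1 --1--> q3
q3 --1--> q5
q5 --2--> q4
q4 --2--> q2
q2 --1--> q1
q1 --1--> q3
q3 --1--> q5
q5 --0--> q3
q3 --1--> q5
q5 --1--> q5
q5 --2--> q4
q4 --1--> q3
q3 --2--> q1

q1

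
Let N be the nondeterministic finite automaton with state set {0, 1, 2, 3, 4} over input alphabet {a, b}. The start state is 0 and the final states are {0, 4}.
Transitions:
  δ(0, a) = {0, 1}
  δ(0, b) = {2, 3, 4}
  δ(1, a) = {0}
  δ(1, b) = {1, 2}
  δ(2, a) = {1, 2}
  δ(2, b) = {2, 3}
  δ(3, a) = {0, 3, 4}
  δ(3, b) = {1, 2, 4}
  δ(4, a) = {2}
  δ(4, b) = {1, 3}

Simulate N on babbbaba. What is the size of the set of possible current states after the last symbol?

5

Start: {0}
read b: {2, 3, 4}
read a: {0, 1, 2, 3, 4}
read b: {1, 2, 3, 4}
read b: {1, 2, 3, 4}
read b: {1, 2, 3, 4}
read a: {0, 1, 2, 3, 4}
read b: {1, 2, 3, 4}
read a: {0, 1, 2, 3, 4}
Final reachable set {0, 1, 2, 3, 4} has 5 states.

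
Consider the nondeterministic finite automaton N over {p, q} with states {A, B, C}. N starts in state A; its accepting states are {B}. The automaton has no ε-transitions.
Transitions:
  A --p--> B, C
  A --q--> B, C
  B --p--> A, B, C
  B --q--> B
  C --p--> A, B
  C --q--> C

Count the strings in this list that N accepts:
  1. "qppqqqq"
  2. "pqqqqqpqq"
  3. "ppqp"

3

"qppqqqq": accepted
"pqqqqqpqq": accepted
"ppqp": accepted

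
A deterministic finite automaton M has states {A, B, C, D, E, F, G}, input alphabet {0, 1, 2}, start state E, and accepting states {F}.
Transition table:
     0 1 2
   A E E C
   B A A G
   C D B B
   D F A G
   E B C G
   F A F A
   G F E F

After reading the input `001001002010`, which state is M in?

E --0--> B
B --0--> A
A --1--> E
E --0--> B
B --0--> A
A --1--> E
E --0--> B
B --0--> A
A --2--> C
C --0--> D
D --1--> A
A --0--> E

E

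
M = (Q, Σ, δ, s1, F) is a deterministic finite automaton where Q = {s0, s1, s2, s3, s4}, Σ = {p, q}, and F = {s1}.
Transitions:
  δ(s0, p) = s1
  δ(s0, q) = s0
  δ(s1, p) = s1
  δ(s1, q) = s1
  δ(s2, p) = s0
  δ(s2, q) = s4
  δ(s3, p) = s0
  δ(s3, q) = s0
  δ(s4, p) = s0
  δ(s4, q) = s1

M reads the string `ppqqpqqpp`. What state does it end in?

s1 --p--> s1
s1 --p--> s1
s1 --q--> s1
s1 --q--> s1
s1 --p--> s1
s1 --q--> s1
s1 --q--> s1
s1 --p--> s1
s1 --p--> s1

s1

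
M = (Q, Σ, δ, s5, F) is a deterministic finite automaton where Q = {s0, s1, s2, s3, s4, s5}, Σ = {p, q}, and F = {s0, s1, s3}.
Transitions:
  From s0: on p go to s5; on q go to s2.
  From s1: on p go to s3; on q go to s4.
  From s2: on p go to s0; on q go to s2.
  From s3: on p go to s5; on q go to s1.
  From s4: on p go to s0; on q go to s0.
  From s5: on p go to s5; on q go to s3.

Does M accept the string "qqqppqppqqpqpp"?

rejected

s5 --q--> s3
s3 --q--> s1
s1 --q--> s4
s4 --p--> s0
s0 --p--> s5
s5 --q--> s3
s3 --p--> s5
s5 --p--> s5
s5 --q--> s3
s3 --q--> s1
s1 --p--> s3
s3 --q--> s1
s1 --p--> s3
s3 --p--> s5
End in state s5, which is not an accepting state.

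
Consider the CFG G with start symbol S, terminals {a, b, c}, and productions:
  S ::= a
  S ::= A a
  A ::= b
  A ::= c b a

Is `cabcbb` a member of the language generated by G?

no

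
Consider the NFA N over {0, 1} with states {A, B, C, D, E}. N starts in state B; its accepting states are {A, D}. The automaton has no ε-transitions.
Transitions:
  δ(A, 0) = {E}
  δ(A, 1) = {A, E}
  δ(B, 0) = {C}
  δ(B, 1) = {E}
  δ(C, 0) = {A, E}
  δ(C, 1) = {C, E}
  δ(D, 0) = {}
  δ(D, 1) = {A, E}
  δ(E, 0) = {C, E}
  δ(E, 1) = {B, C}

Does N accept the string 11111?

Start: {B}
read 1: {E}
read 1: {B, C}
read 1: {C, E}
read 1: {B, C, E}
read 1: {B, C, E}
Reachable ∩ accepting = {} — empty.

rejected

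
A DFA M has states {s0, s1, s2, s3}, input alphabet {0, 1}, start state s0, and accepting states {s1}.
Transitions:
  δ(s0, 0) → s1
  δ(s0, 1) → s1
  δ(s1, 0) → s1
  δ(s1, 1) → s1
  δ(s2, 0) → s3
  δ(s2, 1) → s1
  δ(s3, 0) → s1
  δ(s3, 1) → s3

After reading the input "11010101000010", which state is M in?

s0 --1--> s1
s1 --1--> s1
s1 --0--> s1
s1 --1--> s1
s1 --0--> s1
s1 --1--> s1
s1 --0--> s1
s1 --1--> s1
s1 --0--> s1
s1 --0--> s1
s1 --0--> s1
s1 --0--> s1
s1 --1--> s1
s1 --0--> s1

s1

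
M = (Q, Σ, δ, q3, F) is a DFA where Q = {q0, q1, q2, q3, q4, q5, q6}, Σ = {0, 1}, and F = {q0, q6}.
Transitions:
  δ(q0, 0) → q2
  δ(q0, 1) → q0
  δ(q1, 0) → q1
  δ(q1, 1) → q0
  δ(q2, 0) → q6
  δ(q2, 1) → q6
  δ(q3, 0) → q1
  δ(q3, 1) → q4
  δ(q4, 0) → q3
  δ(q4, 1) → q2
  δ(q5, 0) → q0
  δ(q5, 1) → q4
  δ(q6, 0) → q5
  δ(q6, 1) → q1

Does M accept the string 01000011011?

rejected

q3 --0--> q1
q1 --1--> q0
q0 --0--> q2
q2 --0--> q6
q6 --0--> q5
q5 --0--> q0
q0 --1--> q0
q0 --1--> q0
q0 --0--> q2
q2 --1--> q6
q6 --1--> q1
End in state q1, which is not an accepting state.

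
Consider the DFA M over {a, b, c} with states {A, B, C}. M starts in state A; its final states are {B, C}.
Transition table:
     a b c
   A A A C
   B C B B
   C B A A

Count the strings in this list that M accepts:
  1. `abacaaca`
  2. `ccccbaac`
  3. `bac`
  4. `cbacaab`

`abacaaca`: rejected
`ccccbaac`: accepted
`bac`: accepted
`cbacaab`: rejected

2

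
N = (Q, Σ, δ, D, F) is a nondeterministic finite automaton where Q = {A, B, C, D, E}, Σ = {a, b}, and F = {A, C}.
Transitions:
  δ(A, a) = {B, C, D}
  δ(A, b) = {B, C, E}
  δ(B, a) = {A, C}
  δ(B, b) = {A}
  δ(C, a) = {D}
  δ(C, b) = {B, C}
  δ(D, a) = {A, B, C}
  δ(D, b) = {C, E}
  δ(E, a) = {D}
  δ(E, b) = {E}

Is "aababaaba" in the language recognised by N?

Start: {D}
read a: {A, B, C}
read a: {A, B, C, D}
read b: {A, B, C, E}
read a: {A, B, C, D}
read b: {A, B, C, E}
read a: {A, B, C, D}
read a: {A, B, C, D}
read b: {A, B, C, E}
read a: {A, B, C, D}
Reachable ∩ accepting = {A, C} — nonempty.

accepted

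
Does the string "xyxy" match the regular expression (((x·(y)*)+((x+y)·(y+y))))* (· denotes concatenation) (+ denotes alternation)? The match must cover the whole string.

yes

Split into 2 pieces xy · xy; each matches ((x·(y)*)+((x+y)·(y+y))).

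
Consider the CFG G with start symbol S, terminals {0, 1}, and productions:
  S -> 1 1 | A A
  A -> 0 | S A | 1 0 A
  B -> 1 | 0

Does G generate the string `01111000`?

S ⇒ AA ⇒ 0A ⇒ 0SA ⇒ 011A ⇒ 011SA ⇒ 01111A ⇒ 01111SA ⇒ 01111AAA ⇒ 011110AA ⇒ 0111100A ⇒ 01111000

yes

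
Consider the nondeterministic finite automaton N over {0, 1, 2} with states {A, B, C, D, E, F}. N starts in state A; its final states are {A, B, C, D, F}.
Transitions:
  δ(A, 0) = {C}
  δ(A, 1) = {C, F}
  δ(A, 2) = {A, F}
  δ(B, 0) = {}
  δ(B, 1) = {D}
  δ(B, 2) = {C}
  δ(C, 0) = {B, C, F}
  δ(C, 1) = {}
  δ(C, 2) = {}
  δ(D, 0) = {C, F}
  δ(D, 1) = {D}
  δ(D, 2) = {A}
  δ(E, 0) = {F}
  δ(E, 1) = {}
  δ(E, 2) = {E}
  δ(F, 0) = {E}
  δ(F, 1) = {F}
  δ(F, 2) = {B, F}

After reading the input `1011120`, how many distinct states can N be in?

Start: {A}
read 1: {C, F}
read 0: {B, C, E, F}
read 1: {D, F}
read 1: {D, F}
read 1: {D, F}
read 2: {A, B, F}
read 0: {C, E}
Final reachable set {C, E} has 2 states.

2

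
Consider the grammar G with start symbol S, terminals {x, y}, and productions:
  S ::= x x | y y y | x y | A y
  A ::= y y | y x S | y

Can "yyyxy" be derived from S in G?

no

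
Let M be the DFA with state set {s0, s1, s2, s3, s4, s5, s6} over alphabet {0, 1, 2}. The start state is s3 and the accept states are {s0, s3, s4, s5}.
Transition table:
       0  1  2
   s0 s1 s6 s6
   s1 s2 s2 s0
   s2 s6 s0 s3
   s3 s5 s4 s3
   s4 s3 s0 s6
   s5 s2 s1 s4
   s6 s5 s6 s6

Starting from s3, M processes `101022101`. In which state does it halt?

s4

s3 --1--> s4
s4 --0--> s3
s3 --1--> s4
s4 --0--> s3
s3 --2--> s3
s3 --2--> s3
s3 --1--> s4
s4 --0--> s3
s3 --1--> s4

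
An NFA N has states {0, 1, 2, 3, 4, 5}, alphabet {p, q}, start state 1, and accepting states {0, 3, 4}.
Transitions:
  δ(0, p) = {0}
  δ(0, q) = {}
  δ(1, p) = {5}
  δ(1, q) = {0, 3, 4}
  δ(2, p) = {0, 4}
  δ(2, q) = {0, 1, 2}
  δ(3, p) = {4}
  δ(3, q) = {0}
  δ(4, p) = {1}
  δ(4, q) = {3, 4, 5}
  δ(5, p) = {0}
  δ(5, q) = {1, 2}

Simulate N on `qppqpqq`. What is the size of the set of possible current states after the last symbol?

Start: {1}
read q: {0, 3, 4}
read p: {0, 1, 4}
read p: {0, 1, 5}
read q: {0, 1, 2, 3, 4}
read p: {0, 1, 4, 5}
read q: {0, 1, 2, 3, 4, 5}
read q: {0, 1, 2, 3, 4, 5}
Final reachable set {0, 1, 2, 3, 4, 5} has 6 states.

6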